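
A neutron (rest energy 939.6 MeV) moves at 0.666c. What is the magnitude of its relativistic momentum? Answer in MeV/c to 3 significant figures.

γ = 1/√(1 − 0.666²) = 1.3406
p = γβm₀c = 1.3406 × 0.666 × 939.6 MeV/c = 839 MeV/c

p ≈ 839 MeV/c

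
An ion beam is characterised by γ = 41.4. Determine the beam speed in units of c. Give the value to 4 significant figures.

β ≈ 0.9997

β = √(1 − 1/γ²) = √(1 − 1/41.4²) = √(0.999417) = 0.9997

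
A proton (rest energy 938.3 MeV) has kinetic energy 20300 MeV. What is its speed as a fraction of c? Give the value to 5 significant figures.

γ = 1 + K/(m₀c²) = 1 + 20300/938.3 = 22.63487
β = √(1 − 1/γ²) = 0.99902

β ≈ 0.99902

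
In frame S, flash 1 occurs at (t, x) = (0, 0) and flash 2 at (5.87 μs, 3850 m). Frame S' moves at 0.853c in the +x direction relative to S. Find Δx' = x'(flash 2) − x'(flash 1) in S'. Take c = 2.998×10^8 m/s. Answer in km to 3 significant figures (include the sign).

γ = 1/√(1 − 0.853²) = 1.9160
Δx' = γ(Δx − vΔt) = 1.9160 × (3850 m − 0.853×(2.998×10^8 m/s)×5.87×10^-6 s)
= 1.9160 × (2348.9 m) = 4.50 km

Δx' ≈ 4.50 km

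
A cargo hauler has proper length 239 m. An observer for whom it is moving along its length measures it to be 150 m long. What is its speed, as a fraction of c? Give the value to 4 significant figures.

γ = L₀/L = 239/150 = 1.59333
β = √(1 − 1/γ²) = 0.7785

β ≈ 0.7785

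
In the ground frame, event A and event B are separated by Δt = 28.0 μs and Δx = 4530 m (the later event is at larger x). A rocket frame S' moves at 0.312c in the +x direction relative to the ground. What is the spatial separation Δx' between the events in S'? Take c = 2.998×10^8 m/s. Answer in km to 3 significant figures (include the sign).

γ = 1/√(1 − 0.312²) = 1.0525
Δx' = γ(Δx − vΔt) = 1.0525 × (4530 m − 0.312×(2.998×10^8 m/s)×28.0×10^-6 s)
= 1.0525 × (1910.9 m) = 2.01 km

Δx' ≈ 2.01 km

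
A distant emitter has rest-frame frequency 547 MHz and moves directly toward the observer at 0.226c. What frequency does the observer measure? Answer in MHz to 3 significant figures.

f_obs ≈ 688 MHz

Relativistic Doppler: f_obs = f_src √((1+β)/(1−β))
= 547 × √(1.2260/0.77400) = 547 × 1.2586 = 688 MHz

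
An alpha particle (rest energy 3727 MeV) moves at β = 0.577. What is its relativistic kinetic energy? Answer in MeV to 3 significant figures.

γ = 1/√(1 − 0.577²) = 1.2244
K = (γ − 1)m₀c² = (1.2244 − 1) × 3727 MeV = 0.22437 × 3727 MeV = 836 MeV

K ≈ 836 MeV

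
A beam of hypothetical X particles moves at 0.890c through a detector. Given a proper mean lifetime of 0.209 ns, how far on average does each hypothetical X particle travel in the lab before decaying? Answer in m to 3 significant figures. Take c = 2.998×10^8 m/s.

γ = 1/√(1 − 0.890²) = 2.1932
Dilated lifetime: Δt = γτ₀ = 2.1932 × 0.209 ns = 0.45837 ns
d = vΔt = 0.890c × 0.45837 ns = 2.6682×10^8 m/s × 4.5837×10^-10 s = 0.122 m

d ≈ 0.122 m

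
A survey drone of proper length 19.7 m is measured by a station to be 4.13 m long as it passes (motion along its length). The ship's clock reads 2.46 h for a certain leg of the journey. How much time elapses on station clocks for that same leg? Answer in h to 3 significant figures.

Length contraction ⇒ γ = L₀/L = 19.7/4.13 = 4.7700
Time dilation: Δt = γτ₀ = 4.7700 × 2.46 h = 11.7 h

Δt ≈ 11.7 h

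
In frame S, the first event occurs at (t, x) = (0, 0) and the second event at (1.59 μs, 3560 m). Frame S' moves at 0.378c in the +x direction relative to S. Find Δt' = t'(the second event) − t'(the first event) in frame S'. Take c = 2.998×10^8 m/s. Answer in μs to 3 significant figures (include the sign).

Δt' ≈ -3.13 μs

γ = 1/√(1 − 0.378²) = 1.0801
Δt' = γ(Δt − vΔx/c²) = 1.0801 × (1.59 μs − 0.378×3560 m / (2.998×10^8 m/s))
= 1.0801 × (-2.8986 μs) = -3.13 μs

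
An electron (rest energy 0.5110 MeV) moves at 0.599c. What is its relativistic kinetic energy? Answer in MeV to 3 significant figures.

γ = 1/√(1 − 0.599²) = 1.2488
K = (γ − 1)m₀c² = (1.2488 − 1) × 0.5110 MeV = 0.24883 × 0.5110 MeV = 0.127 MeV

K ≈ 0.127 MeV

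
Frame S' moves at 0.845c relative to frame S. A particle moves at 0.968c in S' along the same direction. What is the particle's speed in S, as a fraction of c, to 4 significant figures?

Relativistic velocity addition: u = (u' + v)/(1 + u'v/c²)
= (0.968 + 0.845)/(1 + 0.968×0.845) = 1.813/1.81796 = 0.9973

u ≈ 0.9973c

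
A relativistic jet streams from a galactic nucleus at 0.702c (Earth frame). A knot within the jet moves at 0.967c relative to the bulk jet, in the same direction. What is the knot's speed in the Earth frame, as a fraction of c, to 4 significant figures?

u ≈ 0.9941c

Relativistic velocity addition: u = (u' + v)/(1 + u'v/c²)
= (0.967 + 0.702)/(1 + 0.967×0.702) = 1.669/1.67883 = 0.9941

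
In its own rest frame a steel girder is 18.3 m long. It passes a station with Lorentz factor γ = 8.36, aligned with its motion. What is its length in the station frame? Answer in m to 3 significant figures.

L ≈ 2.19 m

γ = 8.36 (given)
Length contraction: L = L₀/γ = 18.3/8.36 = 2.19 m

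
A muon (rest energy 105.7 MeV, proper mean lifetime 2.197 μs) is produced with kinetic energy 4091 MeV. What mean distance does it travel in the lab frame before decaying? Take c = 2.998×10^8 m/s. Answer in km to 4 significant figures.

γ = 1 + K/(m₀c²) = 1 + 4091/105.7 = 39.7039
β = √(1 − 1/γ²) = 0.999683
Dilated lifetime: γτ₀ = 39.7039 × 2.197 μs = 87.2294 μs
d = βc·γτ₀ = 0.999683 × (2.998×10^8 m/s) × 8.72294×10^-5 s = 26.14 km

d ≈ 26.14 km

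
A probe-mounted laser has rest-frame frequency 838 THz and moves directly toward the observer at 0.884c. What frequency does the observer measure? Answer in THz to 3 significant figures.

Relativistic Doppler: f_obs = f_src √((1+β)/(1−β))
= 838 × √(1.8840/0.11600) = 838 × 4.0301 = 3380 THz

f_obs ≈ 3380 THz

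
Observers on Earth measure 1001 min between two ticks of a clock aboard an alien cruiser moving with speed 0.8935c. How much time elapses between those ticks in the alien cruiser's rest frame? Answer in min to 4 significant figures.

τ₀ ≈ 449.5 min

γ = 1/√(1 − 0.8935²) = 2.22686
Proper time: τ₀ = Δt/γ = 1001/2.22686 = 449.5 min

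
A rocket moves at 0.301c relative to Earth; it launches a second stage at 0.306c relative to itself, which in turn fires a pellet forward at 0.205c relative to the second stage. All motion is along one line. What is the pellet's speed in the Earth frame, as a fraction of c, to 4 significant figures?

Compose boost 2: (0.306 + 0.301)/(1 + 0.306×0.301) = 0.6070/1.09211 = 0.555807
Compose boost 3: (0.205 + 0.555807)/(1 + 0.205×0.555807) = 0.760807/1.11394 = 0.6830

u ≈ 0.6830c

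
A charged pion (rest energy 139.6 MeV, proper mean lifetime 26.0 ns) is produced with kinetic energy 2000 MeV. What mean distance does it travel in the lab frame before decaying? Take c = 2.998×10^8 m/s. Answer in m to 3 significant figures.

γ = 1 + K/(m₀c²) = 1 + 2000/139.6 = 15.327
β = √(1 − 1/γ²) = 0.99787
Dilated lifetime: γτ₀ = 15.327 × 26.0 ns = 398.49 ns
d = βc·γτ₀ = 0.99787 × (2.998×10^8 m/s) × 3.9849×10^-7 s = 119 m

d ≈ 119 m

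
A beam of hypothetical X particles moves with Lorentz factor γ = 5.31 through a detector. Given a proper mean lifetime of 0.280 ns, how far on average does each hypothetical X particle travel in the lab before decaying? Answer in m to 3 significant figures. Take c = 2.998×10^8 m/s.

β = √(1 − 1/γ²) = √(1 − 1/5.31²) = 0.98211
Dilated lifetime: Δt = γτ₀ = 5.31 × 0.280 ns = 1.4868 ns
d = vΔt = 0.98211c × 1.4868 ns = 2.9444×10^8 m/s × 1.4868×10^-9 s = 0.438 m

d ≈ 0.438 m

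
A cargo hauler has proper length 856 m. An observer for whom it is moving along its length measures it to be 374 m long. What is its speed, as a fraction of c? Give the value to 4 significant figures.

β ≈ 0.8995

γ = L₀/L = 856/374 = 2.28877
β = √(1 − 1/γ²) = 0.8995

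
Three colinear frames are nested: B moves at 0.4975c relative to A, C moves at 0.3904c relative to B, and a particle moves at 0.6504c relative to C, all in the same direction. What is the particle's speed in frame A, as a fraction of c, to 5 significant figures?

u ≈ 0.93956c

Compose boost 2: (0.3904 + 0.4975)/(1 + 0.3904×0.4975) = 0.88790/1.194224 = 0.7434954
Compose boost 3: (0.6504 + 0.7434954)/(1 + 0.6504×0.7434954) = 1.393895/1.483569 = 0.93956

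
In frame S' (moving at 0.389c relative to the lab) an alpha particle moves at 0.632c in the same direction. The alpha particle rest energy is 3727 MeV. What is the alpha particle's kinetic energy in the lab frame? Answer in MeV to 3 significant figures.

K ≈ 2780 MeV

u_lab = (0.632 + 0.389)/(1 + 0.632×0.389) = 0.819522
γ = 1/√(1 − 0.819522²) = 1.7451
K = (γ − 1)m₀c² = (1.7451 − 1) × 3727 = 0.74506 × 3727 = 2780 MeV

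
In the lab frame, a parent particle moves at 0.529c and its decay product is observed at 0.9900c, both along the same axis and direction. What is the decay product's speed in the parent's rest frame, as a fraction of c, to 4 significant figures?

Inverse velocity addition: u' = (u − v)/(1 − uv/c²)
= (0.9900 − 0.529)/(1 − 0.9900×0.529) = 0.4610/0.476290 = 0.9679

u' ≈ 0.9679c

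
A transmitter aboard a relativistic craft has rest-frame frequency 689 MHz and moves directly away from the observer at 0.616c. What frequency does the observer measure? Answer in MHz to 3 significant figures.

f_obs ≈ 336 MHz

Relativistic Doppler: f_obs = f_src √((1−β)/(1+β))
= 689 × √(0.38400/1.6160) = 689 × 0.48747 = 336 MHz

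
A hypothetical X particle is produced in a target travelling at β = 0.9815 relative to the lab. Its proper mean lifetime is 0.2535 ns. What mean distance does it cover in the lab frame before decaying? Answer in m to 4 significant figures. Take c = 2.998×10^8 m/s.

γ = 1/√(1 − 0.9815²) = 5.22296
Dilated lifetime: Δt = γτ₀ = 5.22296 × 0.2535 ns = 1.32402 ns
d = vΔt = 0.9815c × 1.32402 ns = 2.94254×10^8 m/s × 1.32402×10^-9 s = 0.3896 m

d ≈ 0.3896 m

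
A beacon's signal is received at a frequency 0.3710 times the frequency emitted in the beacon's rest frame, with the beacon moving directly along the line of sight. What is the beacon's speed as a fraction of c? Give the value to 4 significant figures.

β ≈ 0.7580

f_obs/f_src = √((1−β)/(1+β)) = 0.3710  ⇒  (1−β)/(1+β) = 0.137641
β = |1 − D²|/(1 + D²) = |1 − 0.137641|/(1 + 0.137641) = 0.7580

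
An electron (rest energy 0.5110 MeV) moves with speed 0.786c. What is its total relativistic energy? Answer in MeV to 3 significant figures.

γ = 1/√(1 − 0.786²) = 1.6175
E = γm₀c² = 1.6175 × 0.5110 MeV = 0.827 MeV

E ≈ 0.827 MeV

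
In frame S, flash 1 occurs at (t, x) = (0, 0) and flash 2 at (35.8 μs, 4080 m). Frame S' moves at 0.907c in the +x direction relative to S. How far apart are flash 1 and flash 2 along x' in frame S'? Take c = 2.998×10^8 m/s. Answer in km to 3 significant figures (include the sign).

Δx' ≈ -13.4 km

γ = 1/√(1 − 0.907²) = 2.3746
Δx' = γ(Δx − vΔt) = 2.3746 × (4080 m − 0.907×(2.998×10^8 m/s)×35.8×10^-6 s)
= 2.3746 × (-5654.7 m) = -13.4 km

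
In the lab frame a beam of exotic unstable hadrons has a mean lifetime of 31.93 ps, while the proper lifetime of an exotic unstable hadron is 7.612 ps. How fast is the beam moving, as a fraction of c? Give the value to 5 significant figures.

β ≈ 0.97117

γ = Δt/τ₀ = 31.93/7.612 = 4.194693
β = √(1 − 1/γ²) = √(1 − 1/4.194693²) = 0.97117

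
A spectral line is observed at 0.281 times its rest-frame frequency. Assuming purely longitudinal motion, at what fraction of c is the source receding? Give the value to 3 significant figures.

f_obs/f_src = √((1−β)/(1+β)) = 0.281  ⇒  (1−β)/(1+β) = 0.078961
β = |1 − D²|/(1 + D²) = |1 − 0.078961|/(1 + 0.078961) = 0.854

β ≈ 0.854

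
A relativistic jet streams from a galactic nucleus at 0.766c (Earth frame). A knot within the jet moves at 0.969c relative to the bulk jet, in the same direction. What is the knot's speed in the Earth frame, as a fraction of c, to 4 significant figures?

Relativistic velocity addition: u = (u' + v)/(1 + u'v/c²)
= (0.969 + 0.766)/(1 + 0.969×0.766) = 1.735/1.74225 = 0.9958

u ≈ 0.9958c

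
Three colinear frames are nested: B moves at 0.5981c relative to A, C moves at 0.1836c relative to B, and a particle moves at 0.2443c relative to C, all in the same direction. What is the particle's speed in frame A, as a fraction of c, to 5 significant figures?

Compose boost 2: (0.1836 + 0.5981)/(1 + 0.1836×0.5981) = 0.78170/1.109811 = 0.7043541
Compose boost 3: (0.2443 + 0.7043541)/(1 + 0.2443×0.7043541) = 0.9486541/1.172074 = 0.80938

u ≈ 0.80938c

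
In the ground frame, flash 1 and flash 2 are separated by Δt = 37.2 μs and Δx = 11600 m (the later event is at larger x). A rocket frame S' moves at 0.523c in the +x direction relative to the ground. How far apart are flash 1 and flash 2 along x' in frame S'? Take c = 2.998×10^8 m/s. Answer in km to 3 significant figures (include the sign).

γ = 1/√(1 − 0.523²) = 1.1733
Δx' = γ(Δx − vΔt) = 1.1733 × (11600 m − 0.523×(2.998×10^8 m/s)×37.2×10^-6 s)
= 1.1733 × (5767.2 m) = 6.77 km

Δx' ≈ 6.77 km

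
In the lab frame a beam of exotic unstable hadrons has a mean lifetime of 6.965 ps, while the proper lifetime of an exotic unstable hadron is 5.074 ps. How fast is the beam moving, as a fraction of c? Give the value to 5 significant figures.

γ = Δt/τ₀ = 6.965/5.074 = 1.372684
β = √(1 − 1/γ²) = √(1 − 1/1.372684²) = 0.68505

β ≈ 0.68505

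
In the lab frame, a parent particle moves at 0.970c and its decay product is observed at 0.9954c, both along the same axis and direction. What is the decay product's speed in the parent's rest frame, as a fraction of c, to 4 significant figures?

u' ≈ 0.7370c

Inverse velocity addition: u' = (u − v)/(1 − uv/c²)
= (0.9954 − 0.970)/(1 − 0.9954×0.970) = 0.02540/0.0344620 = 0.7370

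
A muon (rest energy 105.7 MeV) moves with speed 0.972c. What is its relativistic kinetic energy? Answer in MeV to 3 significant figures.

γ = 1/√(1 − 0.972²) = 4.2557
K = (γ − 1)m₀c² = (4.2557 − 1) × 105.7 MeV = 3.2557 × 105.7 MeV = 344 MeV

K ≈ 344 MeV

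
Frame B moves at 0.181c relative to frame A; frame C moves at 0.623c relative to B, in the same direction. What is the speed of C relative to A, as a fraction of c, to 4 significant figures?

u ≈ 0.7225c

Compose boost 2: (0.623 + 0.181)/(1 + 0.623×0.181) = 0.8040/1.11276 = 0.7225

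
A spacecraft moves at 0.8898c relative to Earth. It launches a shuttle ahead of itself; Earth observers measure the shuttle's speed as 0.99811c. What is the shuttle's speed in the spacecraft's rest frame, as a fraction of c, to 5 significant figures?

Inverse velocity addition: u' = (u − v)/(1 − uv/c²)
= (0.99811 − 0.8898)/(1 − 0.99811×0.8898) = 0.10831/0.1118817 = 0.96808

u' ≈ 0.96808c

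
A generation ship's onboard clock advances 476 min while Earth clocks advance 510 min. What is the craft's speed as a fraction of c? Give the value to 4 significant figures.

γ = Δt/τ₀ = 510/476 = 1.07143
β = √(1 − 1/γ²) = √(1 − 1/1.07143²) = 0.3590

β ≈ 0.3590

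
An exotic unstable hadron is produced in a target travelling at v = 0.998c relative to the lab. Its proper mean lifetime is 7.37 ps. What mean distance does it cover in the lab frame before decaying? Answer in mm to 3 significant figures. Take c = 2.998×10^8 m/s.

d ≈ 34.9 mm

γ = 1/√(1 − 0.998²) = 15.819
Dilated lifetime: Δt = γτ₀ = 15.819 × 7.37 ps = 116.59 ps
d = vΔt = 0.998c × 116.59 ps = 2.9920×10^8 m/s × 1.1659×10^-10 s = 34.9 mm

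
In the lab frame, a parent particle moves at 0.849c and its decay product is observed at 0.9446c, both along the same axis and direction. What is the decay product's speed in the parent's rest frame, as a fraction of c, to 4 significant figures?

Inverse velocity addition: u' = (u − v)/(1 − uv/c²)
= (0.9446 − 0.849)/(1 − 0.9446×0.849) = 0.09560/0.198035 = 0.4827

u' ≈ 0.4827c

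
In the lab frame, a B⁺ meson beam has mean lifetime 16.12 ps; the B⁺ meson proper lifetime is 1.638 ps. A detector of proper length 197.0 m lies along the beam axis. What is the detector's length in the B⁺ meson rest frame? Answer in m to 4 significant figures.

Time dilation ⇒ γ = Δt/τ₀ = 16.12/1.638 = 9.84127
Length contraction: L = L₀/γ = 197.0/9.84127 = 20.02 m

L ≈ 20.02 m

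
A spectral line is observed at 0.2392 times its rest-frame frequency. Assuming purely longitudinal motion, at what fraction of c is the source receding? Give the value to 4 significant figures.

f_obs/f_src = √((1−β)/(1+β)) = 0.2392  ⇒  (1−β)/(1+β) = 0.0572166
β = |1 − D²|/(1 + D²) = |1 − 0.0572166|/(1 + 0.0572166) = 0.8918

β ≈ 0.8918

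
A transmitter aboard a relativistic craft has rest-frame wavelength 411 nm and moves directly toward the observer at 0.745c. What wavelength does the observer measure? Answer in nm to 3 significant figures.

λ_obs ≈ 157 nm

Relativistic Doppler: λ_obs = λ_src √((1−β)/(1+β))
= 411 × √(0.25500/1.7450) = 411 × 0.38227 = 157 nm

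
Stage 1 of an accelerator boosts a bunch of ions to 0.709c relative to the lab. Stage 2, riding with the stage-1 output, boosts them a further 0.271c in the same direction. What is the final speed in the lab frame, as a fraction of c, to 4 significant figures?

Compose boost 2: (0.271 + 0.709)/(1 + 0.271×0.709) = 0.9800/1.19214 = 0.8221

u ≈ 0.8221c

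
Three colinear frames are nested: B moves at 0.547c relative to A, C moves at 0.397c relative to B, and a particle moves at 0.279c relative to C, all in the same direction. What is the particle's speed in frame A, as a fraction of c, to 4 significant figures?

Compose boost 2: (0.397 + 0.547)/(1 + 0.397×0.547) = 0.9440/1.21716 = 0.775577
Compose boost 3: (0.279 + 0.775577)/(1 + 0.279×0.775577) = 1.05458/1.21639 = 0.8670

u ≈ 0.8670c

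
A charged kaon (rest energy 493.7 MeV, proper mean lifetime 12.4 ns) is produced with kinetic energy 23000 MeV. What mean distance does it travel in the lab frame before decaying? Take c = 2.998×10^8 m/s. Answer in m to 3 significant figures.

d ≈ 177 m

γ = 1 + K/(m₀c²) = 1 + 23000/493.7 = 47.587
β = √(1 − 1/γ²) = 0.99978
Dilated lifetime: γτ₀ = 47.587 × 12.4 ns = 590.08 ns
d = βc·γτ₀ = 0.99978 × (2.998×10^8 m/s) × 5.9008×10^-7 s = 177 m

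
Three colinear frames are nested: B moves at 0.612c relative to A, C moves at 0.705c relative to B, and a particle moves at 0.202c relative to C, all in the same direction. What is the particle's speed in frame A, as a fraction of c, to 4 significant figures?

u ≈ 0.9462c

Compose boost 2: (0.705 + 0.612)/(1 + 0.705×0.612) = 1.317/1.43146 = 0.920040
Compose boost 3: (0.202 + 0.920040)/(1 + 0.202×0.920040) = 1.12204/1.18585 = 0.9462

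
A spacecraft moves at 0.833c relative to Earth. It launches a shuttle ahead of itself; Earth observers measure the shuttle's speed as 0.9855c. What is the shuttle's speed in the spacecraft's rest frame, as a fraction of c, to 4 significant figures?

Inverse velocity addition: u' = (u − v)/(1 − uv/c²)
= (0.9855 − 0.833)/(1 − 0.9855×0.833) = 0.1525/0.179079 = 0.8516

u' ≈ 0.8516c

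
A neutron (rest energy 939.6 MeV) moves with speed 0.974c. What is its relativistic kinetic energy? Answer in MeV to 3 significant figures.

γ = 1/√(1 − 0.974²) = 4.4141
K = (γ − 1)m₀c² = (4.4141 − 1) × 939.6 MeV = 3.4141 × 939.6 MeV = 3210 MeV

K ≈ 3210 MeV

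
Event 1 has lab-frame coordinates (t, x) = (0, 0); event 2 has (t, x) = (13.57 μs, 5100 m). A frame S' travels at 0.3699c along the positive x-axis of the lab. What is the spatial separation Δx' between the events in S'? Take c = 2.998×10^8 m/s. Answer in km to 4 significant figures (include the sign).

γ = 1/√(1 − 0.3699²) = 1.07634
Δx' = γ(Δx − vΔt) = 1.07634 × (5100 m − 0.3699×(2.998×10^8 m/s)×13.57×10^-6 s)
= 1.07634 × (3595.14 m) = 3.870 km

Δx' ≈ 3.870 km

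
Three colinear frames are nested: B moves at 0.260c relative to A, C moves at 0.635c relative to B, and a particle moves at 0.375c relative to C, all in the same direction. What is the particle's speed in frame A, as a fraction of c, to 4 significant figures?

u ≈ 0.8875c

Compose boost 2: (0.635 + 0.260)/(1 + 0.635×0.260) = 0.8950/1.16510 = 0.768174
Compose boost 3: (0.375 + 0.768174)/(1 + 0.375×0.768174) = 1.14317/1.28807 = 0.8875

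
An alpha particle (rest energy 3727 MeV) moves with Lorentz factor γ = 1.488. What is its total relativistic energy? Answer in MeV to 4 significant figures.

E ≈ 5546 MeV

γ = 1.488 (given)
E = γm₀c² = 1.488 × 3727 MeV = 5546 MeV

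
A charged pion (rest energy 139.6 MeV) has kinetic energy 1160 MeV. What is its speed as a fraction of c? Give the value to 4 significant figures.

β ≈ 0.9942

γ = 1 + K/(m₀c²) = 1 + 1160/139.6 = 9.30946
β = √(1 − 1/γ²) = 0.9942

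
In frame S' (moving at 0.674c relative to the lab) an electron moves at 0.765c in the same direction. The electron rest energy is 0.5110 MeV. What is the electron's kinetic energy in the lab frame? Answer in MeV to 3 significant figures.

K ≈ 1.12 MeV

u_lab = (0.765 + 0.674)/(1 + 0.765×0.674) = 0.949453
γ = 1/√(1 − 0.949453²) = 3.1856
K = (γ − 1)m₀c² = (3.1856 − 1) × 0.5110 = 2.1856 × 0.5110 = 1.12 MeV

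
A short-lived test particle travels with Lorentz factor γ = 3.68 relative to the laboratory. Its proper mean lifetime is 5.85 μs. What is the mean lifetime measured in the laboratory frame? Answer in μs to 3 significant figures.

Δt ≈ 21.5 μs

γ = 3.68 (given)
Time dilation: Δt = γτ₀ = 3.68 × 5.85 μs = 21.5 μs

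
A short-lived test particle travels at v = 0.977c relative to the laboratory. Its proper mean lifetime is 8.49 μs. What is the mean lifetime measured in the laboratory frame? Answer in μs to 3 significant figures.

Δt ≈ 39.8 μs

γ = 1/√(1 − 0.977²) = 4.6896
Time dilation: Δt = γτ₀ = 4.6896 × 8.49 μs = 39.8 μs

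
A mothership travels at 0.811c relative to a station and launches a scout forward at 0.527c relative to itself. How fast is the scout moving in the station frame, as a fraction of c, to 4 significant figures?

u ≈ 0.9374c

Compose boost 2: (0.527 + 0.811)/(1 + 0.527×0.811) = 1.338/1.42740 = 0.9374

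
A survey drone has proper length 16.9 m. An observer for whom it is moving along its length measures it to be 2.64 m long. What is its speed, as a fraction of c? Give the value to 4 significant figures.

β ≈ 0.9877

γ = L₀/L = 16.9/2.64 = 6.40152
β = √(1 − 1/γ²) = 0.9877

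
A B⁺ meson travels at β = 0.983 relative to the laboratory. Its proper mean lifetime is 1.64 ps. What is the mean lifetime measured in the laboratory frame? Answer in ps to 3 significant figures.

γ = 1/√(1 − 0.983²) = 5.4465
Time dilation: Δt = γτ₀ = 5.4465 × 1.64 ps = 8.93 ps

Δt ≈ 8.93 ps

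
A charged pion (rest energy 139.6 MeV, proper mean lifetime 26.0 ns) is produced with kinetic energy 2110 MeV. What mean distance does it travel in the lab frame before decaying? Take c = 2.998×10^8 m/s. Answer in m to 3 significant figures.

γ = 1 + K/(m₀c²) = 1 + 2110/139.6 = 16.115
β = √(1 − 1/γ²) = 0.99807
Dilated lifetime: γτ₀ = 16.115 × 26.0 ns = 418.98 ns
d = βc·γτ₀ = 0.99807 × (2.998×10^8 m/s) × 4.1898×10^-7 s = 125 m

d ≈ 125 m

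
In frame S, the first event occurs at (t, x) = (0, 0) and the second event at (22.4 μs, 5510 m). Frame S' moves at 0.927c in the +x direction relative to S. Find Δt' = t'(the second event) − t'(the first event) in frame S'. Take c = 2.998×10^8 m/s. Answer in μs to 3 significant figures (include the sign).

Δt' ≈ 14.3 μs

γ = 1/√(1 − 0.927²) = 2.6662
Δt' = γ(Δt − vΔx/c²) = 2.6662 × (22.4 μs − 0.927×5510 m / (2.998×10^8 m/s))
= 2.6662 × (5.3627 μs) = 14.3 μs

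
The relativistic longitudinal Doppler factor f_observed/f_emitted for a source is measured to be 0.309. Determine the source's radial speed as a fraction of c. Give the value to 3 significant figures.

f_obs/f_src = √((1−β)/(1+β)) = 0.309  ⇒  (1−β)/(1+β) = 0.095481
β = |1 − D²|/(1 + D²) = |1 − 0.095481|/(1 + 0.095481) = 0.826

β ≈ 0.826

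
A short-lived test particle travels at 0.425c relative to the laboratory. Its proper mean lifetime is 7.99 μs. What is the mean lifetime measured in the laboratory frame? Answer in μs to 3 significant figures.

γ = 1/√(1 − 0.425²) = 1.1047
Time dilation: Δt = γτ₀ = 1.1047 × 7.99 μs = 8.83 μs

Δt ≈ 8.83 μs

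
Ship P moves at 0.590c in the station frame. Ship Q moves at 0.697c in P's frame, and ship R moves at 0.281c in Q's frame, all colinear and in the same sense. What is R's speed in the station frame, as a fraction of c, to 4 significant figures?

u ≈ 0.9496c

Compose boost 2: (0.697 + 0.590)/(1 + 0.697×0.590) = 1.287/1.41123 = 0.911970
Compose boost 3: (0.281 + 0.911970)/(1 + 0.281×0.911970) = 1.19297/1.25626 = 0.9496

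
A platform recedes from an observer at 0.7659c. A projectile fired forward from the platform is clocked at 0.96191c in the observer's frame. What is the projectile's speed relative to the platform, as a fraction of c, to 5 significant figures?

u' ≈ 0.74451c

Inverse velocity addition: u' = (u − v)/(1 − uv/c²)
= (0.96191 − 0.7659)/(1 − 0.96191×0.7659) = 0.19601/0.2632731 = 0.74451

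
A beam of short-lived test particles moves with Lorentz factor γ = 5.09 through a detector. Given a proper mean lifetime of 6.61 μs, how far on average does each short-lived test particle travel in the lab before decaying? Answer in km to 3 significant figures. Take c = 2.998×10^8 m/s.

d ≈ 9.89 km

β = √(1 − 1/γ²) = √(1 − 1/5.09²) = 0.98051
Dilated lifetime: Δt = γτ₀ = 5.09 × 6.61 μs = 33.645 μs
d = vΔt = 0.98051c × 33.645 μs = 2.9396×10^8 m/s × 3.3645×10^-5 s = 9.89 km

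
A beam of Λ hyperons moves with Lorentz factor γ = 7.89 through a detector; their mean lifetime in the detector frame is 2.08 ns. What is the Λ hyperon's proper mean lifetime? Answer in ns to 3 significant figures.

γ = 7.89 (given)
Proper time: τ₀ = Δt/γ = 2.08/7.89 = 0.264 ns

τ₀ ≈ 0.264 ns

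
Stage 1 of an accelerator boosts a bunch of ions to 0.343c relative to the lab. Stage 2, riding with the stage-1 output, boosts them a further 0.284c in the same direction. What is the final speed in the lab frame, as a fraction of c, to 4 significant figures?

u ≈ 0.5713c

Compose boost 2: (0.284 + 0.343)/(1 + 0.284×0.343) = 0.6270/1.09741 = 0.5713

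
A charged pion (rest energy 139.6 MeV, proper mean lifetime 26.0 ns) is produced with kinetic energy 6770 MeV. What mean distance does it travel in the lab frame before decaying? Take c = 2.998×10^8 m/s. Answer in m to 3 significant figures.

d ≈ 386 m

γ = 1 + K/(m₀c²) = 1 + 6770/139.6 = 49.496
β = √(1 − 1/γ²) = 0.99980
Dilated lifetime: γτ₀ = 49.496 × 26.0 ns = 1286.9 ns
d = βc·γτ₀ = 0.99980 × (2.998×10^8 m/s) × 1.2869×10^-6 s = 386 m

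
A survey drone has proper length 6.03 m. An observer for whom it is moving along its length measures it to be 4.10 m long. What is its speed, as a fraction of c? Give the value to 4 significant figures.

γ = L₀/L = 6.03/4.10 = 1.47073
β = √(1 − 1/γ²) = 0.7333

β ≈ 0.7333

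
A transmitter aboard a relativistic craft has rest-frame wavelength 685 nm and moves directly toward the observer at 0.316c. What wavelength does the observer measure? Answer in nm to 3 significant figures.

λ_obs ≈ 494 nm

Relativistic Doppler: λ_obs = λ_src √((1−β)/(1+β))
= 685 × √(0.68400/1.3160) = 685 × 0.72094 = 494 nm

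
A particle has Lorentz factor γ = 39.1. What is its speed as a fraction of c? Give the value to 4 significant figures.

β = √(1 − 1/γ²) = √(1 − 1/39.1²) = √(0.999346) = 0.9997

β ≈ 0.9997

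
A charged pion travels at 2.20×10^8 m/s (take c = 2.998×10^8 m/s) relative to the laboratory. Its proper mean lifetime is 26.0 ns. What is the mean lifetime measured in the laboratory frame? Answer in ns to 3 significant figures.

Δt ≈ 38.3 ns

β = v/c = 2.20×10^8 / 2.998×10^8 = 0.73382
γ = 1/√(1 − 0.73382²) = 1.4720
Time dilation: Δt = γτ₀ = 1.4720 × 26.0 ns = 38.3 ns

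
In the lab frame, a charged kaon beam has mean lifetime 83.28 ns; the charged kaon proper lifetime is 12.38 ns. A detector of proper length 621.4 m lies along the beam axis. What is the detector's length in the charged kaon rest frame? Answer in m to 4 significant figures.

Time dilation ⇒ γ = Δt/τ₀ = 83.28/12.38 = 6.72698
Length contraction: L = L₀/γ = 621.4/6.72698 = 92.37 m

L ≈ 92.37 m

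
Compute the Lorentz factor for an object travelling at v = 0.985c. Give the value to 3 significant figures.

γ ≈ 5.80

γ = 1/√(1 − β²) = 1/√(1 − 0.985²) = 1/√(0.029775) = 5.80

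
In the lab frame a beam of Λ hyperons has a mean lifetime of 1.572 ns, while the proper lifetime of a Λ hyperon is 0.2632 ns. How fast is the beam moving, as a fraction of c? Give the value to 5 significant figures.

β ≈ 0.98588

γ = Δt/τ₀ = 1.572/0.2632 = 5.972644
β = √(1 − 1/γ²) = √(1 − 1/5.972644²) = 0.98588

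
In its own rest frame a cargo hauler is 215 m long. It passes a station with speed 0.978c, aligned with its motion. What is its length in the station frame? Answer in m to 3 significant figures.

L ≈ 44.9 m

γ = 1/√(1 − 0.978²) = 4.7938
Length contraction: L = L₀/γ = 215/4.7938 = 44.9 m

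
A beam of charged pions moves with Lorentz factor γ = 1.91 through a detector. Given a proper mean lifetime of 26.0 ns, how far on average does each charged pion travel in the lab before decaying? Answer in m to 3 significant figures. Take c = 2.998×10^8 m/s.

d ≈ 12.7 m

β = √(1 − 1/γ²) = √(1 − 1/1.91²) = 0.85199
Dilated lifetime: Δt = γτ₀ = 1.91 × 26.0 ns = 49.660 ns
d = vΔt = 0.85199c × 49.660 ns = 2.5543×10^8 m/s × 4.9660×10^-8 s = 12.7 m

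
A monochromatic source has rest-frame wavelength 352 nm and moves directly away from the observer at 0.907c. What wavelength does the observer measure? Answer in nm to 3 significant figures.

λ_obs ≈ 1590 nm

Relativistic Doppler: λ_obs = λ_src √((1+β)/(1−β))
= 352 × √(1.9070/0.093000) = 352 × 4.5283 = 1590 nm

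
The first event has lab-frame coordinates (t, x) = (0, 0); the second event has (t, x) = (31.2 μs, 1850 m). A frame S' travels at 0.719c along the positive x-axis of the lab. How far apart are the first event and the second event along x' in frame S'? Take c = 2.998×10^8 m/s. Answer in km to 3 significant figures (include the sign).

Δx' ≈ -7.01 km

γ = 1/√(1 − 0.719²) = 1.4388
Δx' = γ(Δx − vΔt) = 1.4388 × (1850 m − 0.719×(2.998×10^8 m/s)×31.2×10^-6 s)
= 1.4388 × (-4875.4 m) = -7.01 km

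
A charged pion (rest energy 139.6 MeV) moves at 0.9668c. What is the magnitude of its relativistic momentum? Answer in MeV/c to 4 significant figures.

γ = 1/√(1 − 0.9668²) = 3.91337
p = γβm₀c = 3.91337 × 0.9668 × 139.6 MeV/c = 528.2 MeV/c

p ≈ 528.2 MeV/c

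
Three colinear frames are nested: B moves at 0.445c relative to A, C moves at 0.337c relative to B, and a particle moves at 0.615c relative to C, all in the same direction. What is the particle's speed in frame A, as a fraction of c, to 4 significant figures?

u ≈ 0.9131c

Compose boost 2: (0.337 + 0.445)/(1 + 0.337×0.445) = 0.7820/1.14996 = 0.680021
Compose boost 3: (0.615 + 0.680021)/(1 + 0.615×0.680021) = 1.29502/1.41821 = 0.9131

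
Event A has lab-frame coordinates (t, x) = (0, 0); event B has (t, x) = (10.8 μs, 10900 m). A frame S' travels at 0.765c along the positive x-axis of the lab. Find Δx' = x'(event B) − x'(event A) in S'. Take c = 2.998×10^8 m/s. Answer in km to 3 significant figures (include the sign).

γ = 1/√(1 − 0.765²) = 1.5527
Δx' = γ(Δx − vΔt) = 1.5527 × (10900 m − 0.765×(2.998×10^8 m/s)×10.8×10^-6 s)
= 1.5527 × (8423.1 m) = 13.1 km

Δx' ≈ 13.1 km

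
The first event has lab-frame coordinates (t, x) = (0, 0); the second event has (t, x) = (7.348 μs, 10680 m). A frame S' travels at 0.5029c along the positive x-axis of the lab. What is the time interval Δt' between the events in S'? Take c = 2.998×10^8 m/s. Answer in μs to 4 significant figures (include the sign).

Δt' ≈ -12.23 μs

γ = 1/√(1 − 0.5029²) = 1.15695
Δt' = γ(Δt − vΔx/c²) = 1.15695 × (7.348 μs − 0.5029×10680 m / (2.998×10^8 m/s))
= 1.15695 × (-10.5672 μs) = -12.23 μs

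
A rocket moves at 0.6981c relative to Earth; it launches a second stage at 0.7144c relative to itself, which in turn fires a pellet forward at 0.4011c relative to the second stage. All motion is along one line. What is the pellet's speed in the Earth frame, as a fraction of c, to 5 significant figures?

u ≈ 0.97500c

Compose boost 2: (0.7144 + 0.6981)/(1 + 0.7144×0.6981) = 1.4125/1.498723 = 0.9424692
Compose boost 3: (0.4011 + 0.9424692)/(1 + 0.4011×0.9424692) = 1.343569/1.378024 = 0.97500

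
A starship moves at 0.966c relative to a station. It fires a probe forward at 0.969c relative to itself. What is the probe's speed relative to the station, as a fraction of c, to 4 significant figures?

u ≈ 0.9995c

Relativistic velocity addition: u = (u' + v)/(1 + u'v/c²)
= (0.969 + 0.966)/(1 + 0.969×0.966) = 1.935/1.93605 = 0.9995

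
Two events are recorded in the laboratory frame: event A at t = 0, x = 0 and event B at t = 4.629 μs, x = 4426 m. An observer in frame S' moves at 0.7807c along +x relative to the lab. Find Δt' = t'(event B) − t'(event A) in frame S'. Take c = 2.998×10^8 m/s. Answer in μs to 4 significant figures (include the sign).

γ = 1/√(1 − 0.7807²) = 1.60024
Δt' = γ(Δt − vΔx/c²) = 1.60024 × (4.629 μs − 0.7807×4426 m / (2.998×10^8 m/s))
= 1.60024 × (-6.89661 μs) = -11.04 μs

Δt' ≈ -11.04 μs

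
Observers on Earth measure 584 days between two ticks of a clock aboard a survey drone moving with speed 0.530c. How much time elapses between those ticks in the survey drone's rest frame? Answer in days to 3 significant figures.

γ = 1/√(1 − 0.530²) = 1.1792
Proper time: τ₀ = Δt/γ = 584/1.1792 = 495 days

τ₀ ≈ 495 days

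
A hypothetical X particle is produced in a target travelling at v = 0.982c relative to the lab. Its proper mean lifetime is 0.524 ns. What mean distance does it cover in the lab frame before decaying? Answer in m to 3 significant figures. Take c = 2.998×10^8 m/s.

γ = 1/√(1 − 0.982²) = 5.2943
Dilated lifetime: Δt = γτ₀ = 5.2943 × 0.524 ns = 2.7742 ns
d = vΔt = 0.982c × 2.7742 ns = 2.9440×10^8 m/s × 2.7742×10^-9 s = 0.817 m

d ≈ 0.817 m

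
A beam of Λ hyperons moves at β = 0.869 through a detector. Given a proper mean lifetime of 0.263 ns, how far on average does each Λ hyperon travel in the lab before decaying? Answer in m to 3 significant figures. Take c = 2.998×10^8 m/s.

γ = 1/√(1 − 0.869²) = 2.0210
Dilated lifetime: Δt = γτ₀ = 2.0210 × 0.263 ns = 0.53151 ns
d = vΔt = 0.869c × 0.53151 ns = 2.6053×10^8 m/s × 5.3151×10^-10 s = 0.138 m

d ≈ 0.138 m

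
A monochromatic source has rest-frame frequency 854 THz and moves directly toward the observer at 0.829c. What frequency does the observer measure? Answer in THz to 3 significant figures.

f_obs ≈ 2790 THz

Relativistic Doppler: f_obs = f_src √((1+β)/(1−β))
= 854 × √(1.8290/0.17100) = 854 × 3.2705 = 2790 THz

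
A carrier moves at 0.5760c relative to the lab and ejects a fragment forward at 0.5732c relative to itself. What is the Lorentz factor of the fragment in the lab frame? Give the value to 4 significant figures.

u_lab = (0.5732 + 0.5760)/(1 + 0.5732×0.5760) = 1.1492/1.330163 = 0.8639541
γ = 1/√(1 − 0.8639541²) = 1.986

γ ≈ 1.986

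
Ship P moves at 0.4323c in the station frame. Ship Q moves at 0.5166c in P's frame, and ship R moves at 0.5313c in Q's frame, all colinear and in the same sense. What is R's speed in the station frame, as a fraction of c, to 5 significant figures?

u ≈ 0.92554c

Compose boost 2: (0.5166 + 0.4323)/(1 + 0.5166×0.4323) = 0.94890/1.223326 = 0.7756721
Compose boost 3: (0.5313 + 0.7756721)/(1 + 0.5313×0.7756721) = 1.306972/1.412115 = 0.92554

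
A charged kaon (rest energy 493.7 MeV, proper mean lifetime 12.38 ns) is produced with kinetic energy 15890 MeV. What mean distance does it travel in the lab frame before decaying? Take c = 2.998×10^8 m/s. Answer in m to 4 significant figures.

d ≈ 123.1 m

γ = 1 + K/(m₀c²) = 1 + 15890/493.7 = 33.1855
β = √(1 − 1/γ²) = 0.999546
Dilated lifetime: γτ₀ = 33.1855 × 12.38 ns = 410.837 ns
d = βc·γτ₀ = 0.999546 × (2.998×10^8 m/s) × 4.10837×10^-7 s = 123.1 m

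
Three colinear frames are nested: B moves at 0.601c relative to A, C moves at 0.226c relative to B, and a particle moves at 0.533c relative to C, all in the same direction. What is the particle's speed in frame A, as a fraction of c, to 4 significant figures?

u ≈ 0.9085c

Compose boost 2: (0.226 + 0.601)/(1 + 0.226×0.601) = 0.8270/1.13583 = 0.728104
Compose boost 3: (0.533 + 0.728104)/(1 + 0.533×0.728104) = 1.26110/1.38808 = 0.9085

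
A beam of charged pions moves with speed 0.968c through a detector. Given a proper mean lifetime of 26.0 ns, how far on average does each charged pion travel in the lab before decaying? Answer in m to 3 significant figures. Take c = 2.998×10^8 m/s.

γ = 1/√(1 − 0.968²) = 3.9849
Dilated lifetime: Δt = γτ₀ = 3.9849 × 26.0 ns = 103.61 ns
d = vΔt = 0.968c × 103.61 ns = 2.9021×10^8 m/s × 1.0361×10^-7 s = 30.1 m

d ≈ 30.1 m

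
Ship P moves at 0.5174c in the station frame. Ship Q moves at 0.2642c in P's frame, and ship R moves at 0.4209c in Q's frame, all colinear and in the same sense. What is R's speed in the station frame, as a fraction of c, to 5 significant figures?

u ≈ 0.85970c

Compose boost 2: (0.2642 + 0.5174)/(1 + 0.2642×0.5174) = 0.78160/1.136697 = 0.6876062
Compose boost 3: (0.4209 + 0.6876062)/(1 + 0.4209×0.6876062) = 1.108506/1.289413 = 0.85970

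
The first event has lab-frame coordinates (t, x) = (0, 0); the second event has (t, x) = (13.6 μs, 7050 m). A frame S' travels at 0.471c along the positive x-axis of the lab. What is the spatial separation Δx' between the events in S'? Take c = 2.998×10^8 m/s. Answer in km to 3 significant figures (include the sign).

Δx' ≈ 5.81 km

γ = 1/√(1 − 0.471²) = 1.1336
Δx' = γ(Δx − vΔt) = 1.1336 × (7050 m − 0.471×(2.998×10^8 m/s)×13.6×10^-6 s)
= 1.1336 × (5129.6 m) = 5.81 km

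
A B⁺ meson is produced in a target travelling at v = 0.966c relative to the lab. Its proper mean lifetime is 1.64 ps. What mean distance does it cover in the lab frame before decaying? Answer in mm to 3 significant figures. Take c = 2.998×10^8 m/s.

γ = 1/√(1 − 0.966²) = 3.8678
Dilated lifetime: Δt = γτ₀ = 3.8678 × 1.64 ps = 6.3433 ps
d = vΔt = 0.966c × 6.3433 ps = 2.8961×10^8 m/s × 6.3433×10^-12 s = 1.84 mm

d ≈ 1.84 mm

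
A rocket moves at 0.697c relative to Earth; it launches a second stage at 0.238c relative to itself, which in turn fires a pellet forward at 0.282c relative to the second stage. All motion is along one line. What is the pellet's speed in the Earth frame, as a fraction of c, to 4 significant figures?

Compose boost 2: (0.238 + 0.697)/(1 + 0.238×0.697) = 0.9350/1.16589 = 0.801965
Compose boost 3: (0.282 + 0.801965)/(1 + 0.282×0.801965) = 1.08397/1.22615 = 0.8840

u ≈ 0.8840c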